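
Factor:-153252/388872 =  - 2^ ( - 1)*3^2 * 43^1*491^( - 1) = - 387/982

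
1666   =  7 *238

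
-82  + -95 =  - 177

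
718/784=359/392  =  0.92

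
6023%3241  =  2782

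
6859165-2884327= 3974838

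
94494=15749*6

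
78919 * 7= 552433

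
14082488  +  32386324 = 46468812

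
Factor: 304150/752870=5^1 *7^1*11^1*953^(-1 )  =  385/953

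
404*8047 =3250988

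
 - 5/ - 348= 5/348 = 0.01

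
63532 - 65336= - 1804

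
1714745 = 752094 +962651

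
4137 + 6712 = 10849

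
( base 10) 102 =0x66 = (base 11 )93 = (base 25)42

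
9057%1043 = 713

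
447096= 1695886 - 1248790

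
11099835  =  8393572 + 2706263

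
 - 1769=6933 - 8702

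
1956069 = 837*2337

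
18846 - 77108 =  - 58262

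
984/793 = 984/793 = 1.24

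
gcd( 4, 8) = 4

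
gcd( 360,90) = 90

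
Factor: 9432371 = 13^1*107^1*6781^1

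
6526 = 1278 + 5248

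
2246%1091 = 64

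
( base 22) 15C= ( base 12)426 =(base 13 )378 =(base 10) 606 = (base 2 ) 1001011110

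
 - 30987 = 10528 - 41515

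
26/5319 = 26/5319 =0.00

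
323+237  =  560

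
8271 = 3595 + 4676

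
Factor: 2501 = 41^1 * 61^1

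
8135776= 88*92452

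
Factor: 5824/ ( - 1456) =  -2^2 = - 4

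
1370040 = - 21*( - 65240)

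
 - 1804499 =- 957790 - 846709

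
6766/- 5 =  - 6766/5 = - 1353.20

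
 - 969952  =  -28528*34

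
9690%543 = 459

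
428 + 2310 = 2738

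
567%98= 77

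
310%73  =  18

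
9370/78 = 120 + 5/39 = 120.13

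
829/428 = 1 + 401/428= 1.94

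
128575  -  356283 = -227708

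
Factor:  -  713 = - 23^1 * 31^1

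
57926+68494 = 126420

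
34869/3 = 11623 =11623.00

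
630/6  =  105 = 105.00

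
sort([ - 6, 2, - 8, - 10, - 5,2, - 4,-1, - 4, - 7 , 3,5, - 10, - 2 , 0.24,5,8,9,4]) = [ - 10, - 10, - 8,-7, - 6, - 5, - 4, - 4,-2,  -  1,0.24, 2,2, 3,4, 5,5,8 , 9]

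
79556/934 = 39778/467 =85.18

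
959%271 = 146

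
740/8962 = 370/4481 = 0.08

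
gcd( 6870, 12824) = 458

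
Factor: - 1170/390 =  - 3^1 = - 3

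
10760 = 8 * 1345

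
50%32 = 18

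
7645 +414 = 8059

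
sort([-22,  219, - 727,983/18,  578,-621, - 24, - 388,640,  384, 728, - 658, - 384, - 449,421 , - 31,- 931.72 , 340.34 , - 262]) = [ -931.72, - 727 , - 658, - 621, - 449, - 388,-384, - 262, - 31, -24, - 22 , 983/18,219,340.34,384,421,578 , 640,728]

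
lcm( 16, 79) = 1264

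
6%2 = 0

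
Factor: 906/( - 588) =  - 2^ ( - 1)*7^( - 2)*151^1  =  -151/98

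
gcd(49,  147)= 49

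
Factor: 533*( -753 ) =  - 3^1*13^1 * 41^1 * 251^1 = - 401349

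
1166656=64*18229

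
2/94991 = 2/94991 = 0.00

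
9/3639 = 3/1213 = 0.00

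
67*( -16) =-1072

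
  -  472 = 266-738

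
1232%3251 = 1232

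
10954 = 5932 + 5022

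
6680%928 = 184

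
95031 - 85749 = 9282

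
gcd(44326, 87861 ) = 1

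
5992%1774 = 670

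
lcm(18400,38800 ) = 1784800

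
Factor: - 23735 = -5^1 * 47^1*101^1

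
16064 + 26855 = 42919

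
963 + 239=1202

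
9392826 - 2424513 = 6968313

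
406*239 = 97034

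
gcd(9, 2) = 1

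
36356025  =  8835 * 4115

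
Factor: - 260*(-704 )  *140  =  25625600 = 2^10*5^2 * 7^1*11^1*13^1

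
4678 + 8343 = 13021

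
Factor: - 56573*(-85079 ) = 11^1*37^1 * 139^1 * 149^1 * 571^1= 4813174267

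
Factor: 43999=23^1 * 1913^1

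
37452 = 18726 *2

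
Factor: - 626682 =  - 2^1 * 3^1 * 7^1*43^1*347^1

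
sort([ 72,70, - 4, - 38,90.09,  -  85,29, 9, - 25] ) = [-85,- 38, - 25, - 4, 9,29,70, 72, 90.09]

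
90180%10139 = 9068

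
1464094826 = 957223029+506871797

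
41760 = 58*720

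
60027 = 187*321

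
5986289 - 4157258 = 1829031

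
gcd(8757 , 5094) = 9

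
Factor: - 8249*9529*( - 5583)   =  3^1*13^1*73^1*113^1*733^1*1861^1=438850157343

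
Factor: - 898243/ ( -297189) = 3^ ( - 5 )*1223^(  -  1 )*898243^1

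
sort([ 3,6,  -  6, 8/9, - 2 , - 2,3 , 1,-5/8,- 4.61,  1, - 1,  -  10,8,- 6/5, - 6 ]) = [ - 10, - 6,  -  6, - 4.61,-2,-2 , - 6/5 , - 1,  -  5/8,8/9,1  ,  1,3,3, 6,8]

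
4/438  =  2/219 = 0.01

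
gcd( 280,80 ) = 40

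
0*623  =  0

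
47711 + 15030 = 62741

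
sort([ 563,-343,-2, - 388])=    [ - 388,  -  343,  -  2,563] 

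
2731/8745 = 2731/8745 = 0.31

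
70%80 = 70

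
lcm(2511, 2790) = 25110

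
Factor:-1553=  - 1553^1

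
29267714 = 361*81074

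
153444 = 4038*38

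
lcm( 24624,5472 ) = 49248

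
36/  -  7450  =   - 18/3725=- 0.00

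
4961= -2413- - 7374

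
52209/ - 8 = -52209/8 = -6526.12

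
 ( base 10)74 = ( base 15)4e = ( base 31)2C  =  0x4a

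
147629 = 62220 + 85409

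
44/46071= 44/46071  =  0.00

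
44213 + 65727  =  109940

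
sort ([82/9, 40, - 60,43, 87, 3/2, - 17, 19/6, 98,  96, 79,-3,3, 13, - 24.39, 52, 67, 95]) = [ - 60  , - 24.39, - 17,-3, 3/2, 3, 19/6, 82/9, 13, 40,43, 52, 67, 79, 87 , 95, 96, 98 ] 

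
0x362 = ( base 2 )1101100010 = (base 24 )1c2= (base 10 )866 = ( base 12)602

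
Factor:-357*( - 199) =3^1*7^1*17^1*199^1 = 71043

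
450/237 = 150/79=1.90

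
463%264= 199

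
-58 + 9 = - 49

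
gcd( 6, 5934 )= 6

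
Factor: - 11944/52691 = -2^3  *1493^1*52691^( - 1)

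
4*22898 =91592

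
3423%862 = 837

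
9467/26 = 364 + 3/26 =364.12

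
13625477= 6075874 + 7549603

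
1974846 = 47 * 42018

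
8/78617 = 8/78617 = 0.00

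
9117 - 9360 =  - 243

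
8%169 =8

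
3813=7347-3534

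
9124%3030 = 34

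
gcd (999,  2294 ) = 37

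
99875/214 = 99875/214 = 466.71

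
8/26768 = 1/3346 = 0.00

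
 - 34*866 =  - 29444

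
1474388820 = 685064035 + 789324785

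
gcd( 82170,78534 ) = 18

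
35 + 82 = 117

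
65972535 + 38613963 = 104586498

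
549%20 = 9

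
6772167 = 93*72819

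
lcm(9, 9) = 9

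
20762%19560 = 1202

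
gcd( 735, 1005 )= 15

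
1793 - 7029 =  - 5236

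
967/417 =2+133/417= 2.32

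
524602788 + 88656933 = 613259721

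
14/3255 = 2/465= 0.00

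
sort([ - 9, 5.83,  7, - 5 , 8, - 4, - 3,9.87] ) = [ - 9, - 5, - 4, - 3,5.83,7,8,  9.87]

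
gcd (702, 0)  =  702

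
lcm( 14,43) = 602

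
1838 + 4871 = 6709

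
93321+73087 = 166408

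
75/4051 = 75/4051 = 0.02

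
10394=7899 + 2495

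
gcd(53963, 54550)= 1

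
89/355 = 89/355=0.25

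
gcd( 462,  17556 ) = 462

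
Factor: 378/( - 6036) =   -  2^(-1)* 3^2*7^1*503^( - 1 ) = -  63/1006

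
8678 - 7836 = 842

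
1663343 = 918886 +744457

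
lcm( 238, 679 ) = 23086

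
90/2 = 45 = 45.00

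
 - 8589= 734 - 9323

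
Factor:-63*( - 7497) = 3^4*7^3*17^1 = 472311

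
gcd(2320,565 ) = 5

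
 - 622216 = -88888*7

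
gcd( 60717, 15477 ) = 3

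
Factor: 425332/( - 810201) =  - 2^2 * 3^( - 1 )*7^( - 1) *41^(-1)*113^1 = - 452/861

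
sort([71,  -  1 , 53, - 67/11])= [ - 67/11, - 1, 53, 71]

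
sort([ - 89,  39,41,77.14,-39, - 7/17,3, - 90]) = [-90,- 89, - 39, - 7/17, 3 , 39,41,  77.14]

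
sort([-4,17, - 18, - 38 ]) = [ - 38,- 18, - 4, 17]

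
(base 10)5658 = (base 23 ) ag0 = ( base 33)56f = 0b1011000011010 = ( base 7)22332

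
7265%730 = 695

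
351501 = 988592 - 637091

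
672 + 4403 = 5075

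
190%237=190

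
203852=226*902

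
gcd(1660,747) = 83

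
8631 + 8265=16896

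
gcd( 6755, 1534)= 1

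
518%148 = 74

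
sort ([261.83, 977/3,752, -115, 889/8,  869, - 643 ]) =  [ - 643, - 115, 889/8, 261.83,  977/3,752, 869]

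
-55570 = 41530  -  97100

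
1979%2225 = 1979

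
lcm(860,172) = 860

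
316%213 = 103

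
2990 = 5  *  598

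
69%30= 9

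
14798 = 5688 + 9110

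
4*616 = 2464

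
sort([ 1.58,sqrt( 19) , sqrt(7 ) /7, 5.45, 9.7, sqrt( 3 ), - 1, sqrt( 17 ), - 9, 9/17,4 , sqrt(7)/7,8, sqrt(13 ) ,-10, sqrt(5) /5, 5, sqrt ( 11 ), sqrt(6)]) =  [- 10, - 9, - 1,  sqrt( 7 )/7, sqrt(7) /7, sqrt(5 )/5, 9/17,1.58,  sqrt( 3), sqrt( 6),sqrt ( 11 ), sqrt (13),4, sqrt(17 ), sqrt(19), 5,  5.45,  8, 9.7] 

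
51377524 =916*56089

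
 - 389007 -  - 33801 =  - 355206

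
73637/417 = 176 + 245/417 = 176.59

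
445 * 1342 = 597190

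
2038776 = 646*3156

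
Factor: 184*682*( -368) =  - 46179584 = - 2^8*11^1*23^2 * 31^1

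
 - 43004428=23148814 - 66153242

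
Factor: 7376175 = 3^2 * 5^2 * 32783^1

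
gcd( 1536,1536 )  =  1536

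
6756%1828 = 1272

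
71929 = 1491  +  70438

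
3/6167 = 3/6167=0.00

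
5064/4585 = 5064/4585 = 1.10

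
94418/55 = 94418/55 = 1716.69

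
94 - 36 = 58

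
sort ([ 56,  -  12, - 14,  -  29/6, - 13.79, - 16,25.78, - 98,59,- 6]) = [ - 98, -16,- 14 ,- 13.79, - 12,  -  6, - 29/6 , 25.78,56,59 ]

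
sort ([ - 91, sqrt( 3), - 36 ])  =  [ - 91,-36,sqrt( 3)]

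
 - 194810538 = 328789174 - 523599712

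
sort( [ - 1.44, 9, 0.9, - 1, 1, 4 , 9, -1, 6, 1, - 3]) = [- 3, - 1.44, - 1,-1, 0.9,1,  1, 4, 6,9, 9]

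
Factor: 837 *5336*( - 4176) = -2^7 * 3^5 * 23^1*29^2*31^1 = - 18650984832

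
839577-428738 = 410839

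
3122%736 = 178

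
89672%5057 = 3703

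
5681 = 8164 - 2483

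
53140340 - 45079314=8061026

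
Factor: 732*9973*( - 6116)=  - 2^4*3^1 * 11^1*61^1 *139^1*9973^1=   - 44648243376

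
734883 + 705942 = 1440825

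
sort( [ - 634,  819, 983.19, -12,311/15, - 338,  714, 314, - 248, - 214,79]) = [ - 634,- 338, - 248, - 214,  -  12,311/15,79,314,714, 819, 983.19]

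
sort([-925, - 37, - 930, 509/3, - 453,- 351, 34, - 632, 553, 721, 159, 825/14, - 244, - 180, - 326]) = [ - 930, - 925, - 632, - 453, - 351,-326,  -  244,-180,-37, 34, 825/14,159, 509/3, 553, 721] 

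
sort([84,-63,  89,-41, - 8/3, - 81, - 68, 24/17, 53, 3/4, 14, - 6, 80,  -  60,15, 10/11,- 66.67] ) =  [ - 81 , - 68, - 66.67, - 63,  -  60,  -  41, - 6,  -  8/3,  3/4,  10/11,24/17, 14, 15, 53, 80, 84, 89 ] 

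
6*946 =5676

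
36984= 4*9246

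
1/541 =1/541 = 0.00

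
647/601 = 1 +46/601  =  1.08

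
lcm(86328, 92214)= 4057416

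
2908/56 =51 + 13/14 = 51.93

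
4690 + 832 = 5522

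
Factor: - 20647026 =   -  2^1*3^2*41^1*101^1*277^1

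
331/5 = 331/5 = 66.20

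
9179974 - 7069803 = 2110171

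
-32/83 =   -  32/83 =- 0.39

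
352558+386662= 739220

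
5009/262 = 5009/262 = 19.12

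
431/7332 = 431/7332 = 0.06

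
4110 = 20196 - 16086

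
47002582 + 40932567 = 87935149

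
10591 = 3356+7235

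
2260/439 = 2260/439 = 5.15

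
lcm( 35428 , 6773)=460564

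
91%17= 6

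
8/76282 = 4/38141=0.00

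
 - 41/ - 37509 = 41/37509 = 0.00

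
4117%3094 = 1023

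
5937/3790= 5937/3790=1.57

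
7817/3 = 7817/3 = 2605.67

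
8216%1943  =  444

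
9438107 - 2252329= 7185778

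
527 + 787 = 1314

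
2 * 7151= 14302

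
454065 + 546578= 1000643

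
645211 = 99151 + 546060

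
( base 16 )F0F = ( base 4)330033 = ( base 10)3855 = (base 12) 2293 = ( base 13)19A7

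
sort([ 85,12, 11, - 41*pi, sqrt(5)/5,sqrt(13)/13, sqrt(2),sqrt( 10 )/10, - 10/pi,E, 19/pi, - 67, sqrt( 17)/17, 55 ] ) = [-41*pi, - 67,-10/pi, sqrt(17)/17,sqrt(13) /13,sqrt(10) /10,sqrt( 5)/5,sqrt(2), E,19/pi, 11 , 12, 55, 85]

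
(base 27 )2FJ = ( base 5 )30012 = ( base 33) 1o1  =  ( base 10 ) 1882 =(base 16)75a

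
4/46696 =1/11674  =  0.00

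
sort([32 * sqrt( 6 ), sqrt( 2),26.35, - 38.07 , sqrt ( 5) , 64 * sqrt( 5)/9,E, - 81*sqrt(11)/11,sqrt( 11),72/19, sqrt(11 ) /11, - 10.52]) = [ - 38.07, - 81*sqrt ( 11)/11, - 10.52,sqrt(11) /11,sqrt( 2),sqrt( 5),E,sqrt( 11),72/19, 64*sqrt( 5)/9,26.35,32*sqrt ( 6 ) ]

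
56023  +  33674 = 89697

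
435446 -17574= 417872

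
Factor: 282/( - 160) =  - 141/80 = - 2^( - 4)*3^1*5^( - 1)*47^1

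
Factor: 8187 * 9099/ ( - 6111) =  - 3^2 * 7^( - 1 ) * 97^( - 1)*337^1 * 2729^1 = - 8277057/679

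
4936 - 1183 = 3753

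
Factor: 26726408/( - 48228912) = -2^(-1 ) * 3^(-3)*367^1*9103^1*111641^( - 1)=- 3340801/6028614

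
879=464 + 415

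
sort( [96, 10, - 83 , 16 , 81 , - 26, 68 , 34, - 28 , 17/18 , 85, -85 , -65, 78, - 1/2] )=[ - 85 , - 83,- 65, - 28, - 26, - 1/2,17/18, 10, 16, 34,68,78 , 81,85,96 ] 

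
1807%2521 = 1807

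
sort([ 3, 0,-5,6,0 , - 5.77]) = [-5.77,-5 , 0,  0 , 3,6]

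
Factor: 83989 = 47^1 * 1787^1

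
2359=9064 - 6705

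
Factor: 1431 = 3^3* 53^1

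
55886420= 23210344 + 32676076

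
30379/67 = 453 + 28/67 = 453.42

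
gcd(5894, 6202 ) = 14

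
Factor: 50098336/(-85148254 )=  -  2^4*23^( - 1 ) * 79^(-1 ) * 967^1*1619^1*23431^( - 1) = - 25049168/42574127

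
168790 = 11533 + 157257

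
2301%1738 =563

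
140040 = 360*389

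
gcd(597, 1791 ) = 597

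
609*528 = 321552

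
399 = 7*57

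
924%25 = 24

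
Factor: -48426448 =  - 2^4*7^1 * 73^1*5923^1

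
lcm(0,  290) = 0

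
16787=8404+8383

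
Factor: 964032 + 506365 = 743^1*1979^1  =  1470397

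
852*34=28968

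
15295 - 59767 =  - 44472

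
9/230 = 9/230 = 0.04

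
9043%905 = 898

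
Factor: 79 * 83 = 79^1*83^1 = 6557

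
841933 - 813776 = 28157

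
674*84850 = 57188900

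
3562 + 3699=7261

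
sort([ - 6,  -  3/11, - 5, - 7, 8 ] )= [-7, - 6, - 5 ,  -  3/11,8] 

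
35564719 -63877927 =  - 28313208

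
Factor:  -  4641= - 3^1 * 7^1*13^1 * 17^1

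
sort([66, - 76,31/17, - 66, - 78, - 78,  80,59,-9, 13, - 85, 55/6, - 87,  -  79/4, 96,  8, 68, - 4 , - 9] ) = [ - 87,  -  85, - 78, - 78, - 76, - 66,- 79/4, - 9, - 9 , - 4, 31/17, 8,55/6,13,59, 66, 68,80,96]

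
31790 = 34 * 935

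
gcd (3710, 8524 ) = 2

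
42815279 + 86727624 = 129542903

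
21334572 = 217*98316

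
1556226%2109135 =1556226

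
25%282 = 25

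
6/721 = 6/721 = 0.01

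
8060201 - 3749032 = 4311169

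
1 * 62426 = 62426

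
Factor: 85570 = 2^1* 5^1* 43^1*199^1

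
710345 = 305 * 2329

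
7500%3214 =1072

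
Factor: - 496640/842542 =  - 2^9 * 5^1* 43^( - 1) * 101^ ( - 1) = -2560/4343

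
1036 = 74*14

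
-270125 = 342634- 612759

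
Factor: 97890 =2^1 *3^1*5^1*13^1 *251^1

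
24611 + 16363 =40974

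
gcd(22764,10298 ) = 542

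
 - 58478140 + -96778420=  - 155256560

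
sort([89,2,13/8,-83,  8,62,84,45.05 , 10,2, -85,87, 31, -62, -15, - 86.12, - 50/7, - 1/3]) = [ - 86.12, - 85, - 83, - 62, - 15,- 50/7, - 1/3,13/8,2, 2, 8,10,31,45.05,62,84,87, 89]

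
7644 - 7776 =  - 132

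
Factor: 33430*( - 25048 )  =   - 837354640 = - 2^4*5^1*31^1*101^1*3343^1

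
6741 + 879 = 7620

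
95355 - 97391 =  - 2036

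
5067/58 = 5067/58 = 87.36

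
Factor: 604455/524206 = 2^(  -  1 )*3^1*5^1*59^1*683^1*262103^( - 1)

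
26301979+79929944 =106231923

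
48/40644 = 4/3387= 0.00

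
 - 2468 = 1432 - 3900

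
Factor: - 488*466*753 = - 2^4*3^1 * 61^1  *233^1 *251^1 = - 171238224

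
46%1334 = 46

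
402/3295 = 402/3295 = 0.12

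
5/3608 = 5/3608 = 0.00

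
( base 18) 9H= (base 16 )B3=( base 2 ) 10110011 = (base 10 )179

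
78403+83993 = 162396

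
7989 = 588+7401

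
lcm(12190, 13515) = 621690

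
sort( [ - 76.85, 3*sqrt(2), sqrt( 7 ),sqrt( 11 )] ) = [ - 76.85 , sqrt( 7 ), sqrt(11), 3*sqrt(2 ) ] 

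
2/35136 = 1/17568=0.00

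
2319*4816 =11168304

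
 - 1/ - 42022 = 1/42022=0.00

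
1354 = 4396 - 3042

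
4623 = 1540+3083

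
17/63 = 17/63 =0.27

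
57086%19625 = 17836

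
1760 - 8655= - 6895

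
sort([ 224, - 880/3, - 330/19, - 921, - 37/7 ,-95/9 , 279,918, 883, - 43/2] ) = [ - 921,  -  880/3,  -  43/2, - 330/19, - 95/9, - 37/7,224, 279 , 883, 918] 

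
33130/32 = 16565/16 = 1035.31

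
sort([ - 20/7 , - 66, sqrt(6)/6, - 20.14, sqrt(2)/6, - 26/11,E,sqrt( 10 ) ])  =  [-66, - 20.14, - 20/7, - 26/11, sqrt( 2 )/6,sqrt(6 ) /6,E, sqrt( 10)]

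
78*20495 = 1598610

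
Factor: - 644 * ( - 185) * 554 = 2^3*5^1*7^1*23^1*37^1*277^1= 66003560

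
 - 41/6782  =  -41/6782 = - 0.01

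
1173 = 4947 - 3774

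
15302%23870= 15302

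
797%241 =74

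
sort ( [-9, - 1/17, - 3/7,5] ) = [ - 9,  -  3/7, - 1/17 , 5 ]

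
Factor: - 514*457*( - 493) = 2^1 * 17^1*29^1*257^1*457^1=115804714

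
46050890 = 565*81506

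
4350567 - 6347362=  -1996795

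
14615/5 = 2923= 2923.00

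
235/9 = 26 + 1/9 = 26.11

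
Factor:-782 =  - 2^1*17^1*23^1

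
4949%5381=4949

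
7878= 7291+587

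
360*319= 114840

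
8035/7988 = 8035/7988 = 1.01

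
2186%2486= 2186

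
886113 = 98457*9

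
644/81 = 644/81 = 7.95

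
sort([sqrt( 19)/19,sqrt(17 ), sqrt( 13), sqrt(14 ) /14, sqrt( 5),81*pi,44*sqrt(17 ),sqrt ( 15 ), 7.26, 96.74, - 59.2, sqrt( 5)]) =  [-59.2,sqrt ( 19 )/19, sqrt( 14 )/14, sqrt( 5), sqrt( 5 ),sqrt( 13), sqrt (15 ),  sqrt(17 ), 7.26,96.74,44*sqrt(17 ) , 81*pi ]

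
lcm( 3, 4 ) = 12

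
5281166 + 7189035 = 12470201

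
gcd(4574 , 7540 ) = 2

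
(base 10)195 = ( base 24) 83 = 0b11000011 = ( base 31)69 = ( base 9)236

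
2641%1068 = 505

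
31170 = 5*6234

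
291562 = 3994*73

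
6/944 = 3/472 = 0.01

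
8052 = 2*4026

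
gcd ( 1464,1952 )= 488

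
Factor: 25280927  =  7^1 * 3611561^1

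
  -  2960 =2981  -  5941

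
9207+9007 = 18214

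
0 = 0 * 497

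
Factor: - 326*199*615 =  - 39897510 = - 2^1 * 3^1*5^1 *41^1 * 163^1*199^1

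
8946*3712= 33207552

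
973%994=973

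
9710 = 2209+7501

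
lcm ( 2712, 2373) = 18984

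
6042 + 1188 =7230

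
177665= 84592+93073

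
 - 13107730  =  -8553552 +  - 4554178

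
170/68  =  5/2 = 2.50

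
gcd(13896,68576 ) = 8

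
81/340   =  81/340=0.24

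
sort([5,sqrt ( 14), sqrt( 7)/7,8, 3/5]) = [ sqrt( 7 ) /7,3/5, sqrt (14), 5, 8 ] 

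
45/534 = 15/178 = 0.08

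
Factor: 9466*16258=153898228 = 2^2*11^1*739^1*4733^1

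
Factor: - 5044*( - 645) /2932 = 3^1  *5^1*13^1  *  43^1*97^1*733^( - 1) = 813345/733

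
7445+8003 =15448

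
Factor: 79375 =5^4*127^1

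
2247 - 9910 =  - 7663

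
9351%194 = 39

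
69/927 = 23/309= 0.07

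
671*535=358985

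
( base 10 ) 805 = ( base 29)rm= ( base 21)1h7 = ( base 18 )28d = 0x325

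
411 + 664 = 1075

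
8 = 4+4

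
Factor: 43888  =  2^4*13^1 * 211^1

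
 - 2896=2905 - 5801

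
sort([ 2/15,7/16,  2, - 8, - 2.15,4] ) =[ - 8,-2.15,2/15,7/16, 2, 4]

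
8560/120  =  71 + 1/3  =  71.33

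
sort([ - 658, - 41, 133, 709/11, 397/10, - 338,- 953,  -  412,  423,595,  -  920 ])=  [ - 953,-920, - 658, - 412,-338, - 41, 397/10, 709/11, 133,423,595] 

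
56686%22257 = 12172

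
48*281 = 13488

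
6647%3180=287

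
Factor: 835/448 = 2^ ( -6 )*5^1*7^( - 1 )*167^1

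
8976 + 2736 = 11712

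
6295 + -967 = 5328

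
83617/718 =83617/718  =  116.46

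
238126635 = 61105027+177021608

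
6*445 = 2670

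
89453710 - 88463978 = 989732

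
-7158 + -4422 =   -  11580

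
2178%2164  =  14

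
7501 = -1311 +8812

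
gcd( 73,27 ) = 1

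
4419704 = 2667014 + 1752690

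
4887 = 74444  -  69557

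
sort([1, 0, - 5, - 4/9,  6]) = [ - 5 ,-4/9, 0, 1,  6]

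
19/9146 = 19/9146 = 0.00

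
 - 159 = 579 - 738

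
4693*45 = 211185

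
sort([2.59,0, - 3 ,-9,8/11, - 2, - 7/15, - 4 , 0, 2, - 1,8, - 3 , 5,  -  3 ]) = [-9, - 4 , - 3, - 3, - 3, - 2, - 1, - 7/15,0 , 0, 8/11,2,2.59, 5, 8 ]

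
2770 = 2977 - 207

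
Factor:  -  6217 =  - 6217^1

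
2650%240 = 10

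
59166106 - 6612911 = 52553195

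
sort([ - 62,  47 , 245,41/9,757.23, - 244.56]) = [-244.56, - 62, 41/9, 47, 245,757.23]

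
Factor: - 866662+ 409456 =- 457206= - 2^1*3^1*181^1*421^1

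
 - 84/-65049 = 28/21683 = 0.00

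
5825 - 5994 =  - 169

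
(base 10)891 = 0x37b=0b1101111011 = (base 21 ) 209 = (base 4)31323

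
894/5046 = 149/841 = 0.18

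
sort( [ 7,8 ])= [7, 8]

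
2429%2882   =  2429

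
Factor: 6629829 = 3^1*257^1*8599^1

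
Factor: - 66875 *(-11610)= 2^1*3^3 * 5^5*43^1*107^1= 776418750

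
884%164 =64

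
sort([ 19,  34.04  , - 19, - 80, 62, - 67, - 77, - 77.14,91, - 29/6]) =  [ - 80,-77.14, - 77, - 67 , - 19, - 29/6,  19,34.04,62,  91 ]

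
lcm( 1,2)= 2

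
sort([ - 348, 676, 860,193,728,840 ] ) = [-348, 193,676, 728,840,  860] 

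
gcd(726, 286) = 22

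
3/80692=3/80692=0.00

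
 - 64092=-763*84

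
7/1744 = 7/1744 = 0.00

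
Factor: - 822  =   - 2^1 * 3^1*137^1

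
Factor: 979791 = 3^1 * 326597^1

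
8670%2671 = 657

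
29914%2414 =946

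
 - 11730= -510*23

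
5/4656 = 5/4656 = 0.00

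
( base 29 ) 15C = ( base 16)3e6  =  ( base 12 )6b2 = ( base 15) 468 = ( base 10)998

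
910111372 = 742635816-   -  167475556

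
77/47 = 77/47 = 1.64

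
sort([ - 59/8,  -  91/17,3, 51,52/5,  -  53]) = [ - 53,  -  59/8, - 91/17,3,52/5,51]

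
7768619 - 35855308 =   -  28086689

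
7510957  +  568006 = 8078963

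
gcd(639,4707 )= 9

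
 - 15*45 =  - 675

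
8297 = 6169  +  2128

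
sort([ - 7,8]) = [  -  7,8]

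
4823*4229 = 20396467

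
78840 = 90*876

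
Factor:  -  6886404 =-2^2 * 3^3*7^1*9109^1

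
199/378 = 199/378 = 0.53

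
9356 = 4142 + 5214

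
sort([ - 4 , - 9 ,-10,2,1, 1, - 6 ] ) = [ - 10, - 9,-6, - 4,  1, 1,2]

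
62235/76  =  818 + 67/76 = 818.88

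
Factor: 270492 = 2^2 * 3^1*22541^1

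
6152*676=4158752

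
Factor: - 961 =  - 31^2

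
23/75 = 23/75 = 0.31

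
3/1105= 3/1105 = 0.00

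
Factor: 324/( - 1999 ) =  - 2^2 * 3^4 * 1999^( - 1 ) 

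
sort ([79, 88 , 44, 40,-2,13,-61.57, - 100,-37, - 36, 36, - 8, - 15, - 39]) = [ - 100, - 61.57, - 39, - 37, - 36 , - 15, - 8, - 2,13,36, 40,44,79  ,  88]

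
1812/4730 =906/2365= 0.38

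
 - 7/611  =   - 7/611 = - 0.01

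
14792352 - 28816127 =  - 14023775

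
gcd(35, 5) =5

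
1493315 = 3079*485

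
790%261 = 7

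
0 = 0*45468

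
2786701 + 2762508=5549209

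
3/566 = 3/566 = 0.01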